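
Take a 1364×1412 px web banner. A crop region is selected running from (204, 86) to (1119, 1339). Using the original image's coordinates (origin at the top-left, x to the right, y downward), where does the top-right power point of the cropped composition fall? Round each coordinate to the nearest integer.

Crop width = 1119 − 204 = 915 px; one third is 305.00 px.
Crop height = 1339 − 86 = 1253 px; one third is 417.67 px.
The top-right point is two-thirds across and one-third down within the crop:
x = 204 + 2 × 305.00 ≈ 814; y = 86 + 1 × 417.67 ≈ 504.

x = 814 px, y = 504 px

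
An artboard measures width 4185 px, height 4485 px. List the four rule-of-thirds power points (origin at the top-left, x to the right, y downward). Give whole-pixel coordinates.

(1395, 1495), (2790, 1495), (1395, 2990), (2790, 2990)

One third of 4185 is 1395; one third of 4485 is 1495.
Vertical third lines at x = 1395 and x = 2790; horizontal third lines at y = 1495 and y = 2990.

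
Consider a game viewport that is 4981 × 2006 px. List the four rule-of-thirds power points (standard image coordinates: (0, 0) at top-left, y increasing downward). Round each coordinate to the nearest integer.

One third of 4981 is 1660.33; one third of 2006 is 668.67.
Vertical third lines at x = 1660 and x = 3321; horizontal third lines at y = 669 and y = 1337.

(1660, 669), (3321, 669), (1660, 1337), (3321, 1337)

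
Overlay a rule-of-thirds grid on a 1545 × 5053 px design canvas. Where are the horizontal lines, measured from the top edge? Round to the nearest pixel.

5053 / 3 = 1684.33, so the horizontal lines sit at one and two thirds of 5053.

1684 px and 3369 px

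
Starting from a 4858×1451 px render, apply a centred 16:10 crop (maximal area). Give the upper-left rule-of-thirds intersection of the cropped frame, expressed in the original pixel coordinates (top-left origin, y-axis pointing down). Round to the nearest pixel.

4858/1451 > 16/10, so the 16:10 crop keeps the full height 1451 and trims width to 1451 × 16/10 = 2321.60 px.
Left offset = (4858 − 2321.60)/2 = 1268.20 px; top offset = 0.
Upper-left is one-third across and one-third down within the crop:
x = 1268.20 + 1 × 2321.60/3 ≈ 2042; y = 0.00 + 1 × 1451.00/3 ≈ 484.

x = 2042 px, y = 484 px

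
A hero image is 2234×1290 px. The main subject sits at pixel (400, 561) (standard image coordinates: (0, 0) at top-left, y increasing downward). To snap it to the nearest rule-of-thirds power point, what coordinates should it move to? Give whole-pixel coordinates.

x = 745 px, y = 430 px

Third lines: x ∈ {745, 1489}, y ∈ {430, 860}.
400 is closer to x = 745; 561 is closer to y = 430.
So the nearest intersection is the upper-left power point.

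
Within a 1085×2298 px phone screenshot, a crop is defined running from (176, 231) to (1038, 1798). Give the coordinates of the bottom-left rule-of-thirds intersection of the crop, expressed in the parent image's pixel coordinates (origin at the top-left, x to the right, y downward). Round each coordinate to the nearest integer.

Crop width = 1038 − 176 = 862 px; one third is 287.33 px.
Crop height = 1798 − 231 = 1567 px; one third is 522.33 px.
The bottom-left point is one-third across and two-thirds down within the crop:
x = 176 + 1 × 287.33 ≈ 463; y = 231 + 2 × 522.33 ≈ 1276.

x = 463 px, y = 1276 px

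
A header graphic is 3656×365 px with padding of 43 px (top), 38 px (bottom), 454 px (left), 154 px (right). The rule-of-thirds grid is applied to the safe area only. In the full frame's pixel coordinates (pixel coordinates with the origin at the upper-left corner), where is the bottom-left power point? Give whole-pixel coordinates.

Content width = 3656 − 454 − 154 = 3048 px; content height = 365 − 43 − 38 = 284 px.
Bottom-left is one-third across and two-thirds down within the safe area.
x = 454 + 1 × 3048/3 = 454 + 1016.00 ≈ 1470
y = 43 + 2 × 284/3 = 43 + 189.33 ≈ 232

(1470, 232)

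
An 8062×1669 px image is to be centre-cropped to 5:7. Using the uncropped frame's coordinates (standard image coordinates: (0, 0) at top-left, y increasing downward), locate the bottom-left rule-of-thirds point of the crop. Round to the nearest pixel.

8062/1669 > 5/7, so the 5:7 crop keeps the full height 1669 and trims width to 1669 × 5/7 = 1192.14 px.
Left offset = (8062 − 1192.14)/2 = 3434.93 px; top offset = 0.
Bottom-left is one-third across and two-thirds down within the crop:
x = 3434.93 + 1 × 1192.14/3 ≈ 3832; y = 0.00 + 2 × 1669.00/3 ≈ 1113.

(3832, 1113)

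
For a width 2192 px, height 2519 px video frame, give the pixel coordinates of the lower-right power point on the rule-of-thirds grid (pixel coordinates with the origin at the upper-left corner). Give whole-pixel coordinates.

x = 1461 px, y = 1679 px

The lower-right point sits two-thirds of the way across and two-thirds of the way down.
x = 2 × 2192/3 ≈ 1461; y = 2 × 2519/3 ≈ 1679.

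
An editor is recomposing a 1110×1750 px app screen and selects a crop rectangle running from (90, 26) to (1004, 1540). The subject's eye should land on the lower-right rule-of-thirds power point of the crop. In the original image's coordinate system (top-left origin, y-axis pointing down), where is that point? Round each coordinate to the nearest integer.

Crop width = 1004 − 90 = 914 px; one third is 304.67 px.
Crop height = 1540 − 26 = 1514 px; one third is 504.67 px.
The lower-right point is two-thirds across and two-thirds down within the crop:
x = 90 + 2 × 304.67 ≈ 699; y = 26 + 2 × 504.67 ≈ 1035.

(699, 1035)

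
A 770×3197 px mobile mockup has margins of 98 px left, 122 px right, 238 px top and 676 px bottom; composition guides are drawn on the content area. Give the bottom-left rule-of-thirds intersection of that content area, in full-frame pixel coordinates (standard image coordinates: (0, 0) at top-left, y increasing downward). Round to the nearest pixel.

Content width = 770 − 98 − 122 = 550 px; content height = 3197 − 238 − 676 = 2283 px.
Bottom-left is one-third across and two-thirds down within the content area.
x = 98 + 1 × 550/3 = 98 + 183.33 ≈ 281
y = 238 + 2 × 2283/3 = 238 + 1522.00 ≈ 1760

x = 281 px, y = 1760 px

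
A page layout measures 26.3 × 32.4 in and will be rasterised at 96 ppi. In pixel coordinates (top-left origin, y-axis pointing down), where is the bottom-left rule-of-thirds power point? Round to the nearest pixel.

In pixels the canvas is 26.3 × 96 = 2524.8 wide and 32.4 × 96 = 3110.4 tall.
The bottom-left point is one-third across and two-thirds down:
x = 1 × 2524.8/3 ≈ 842; y = 2 × 3110.4/3 ≈ 2074.

x = 842 px, y = 2074 px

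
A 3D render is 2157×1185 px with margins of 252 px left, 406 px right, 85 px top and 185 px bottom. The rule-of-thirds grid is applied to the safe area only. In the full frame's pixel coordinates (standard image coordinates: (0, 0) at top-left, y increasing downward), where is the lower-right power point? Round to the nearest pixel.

(1251, 695)

Content width = 2157 − 252 − 406 = 1499 px; content height = 1185 − 85 − 185 = 915 px.
Lower-right is two-thirds across and two-thirds down within the safe area.
x = 252 + 2 × 1499/3 = 252 + 999.33 ≈ 1251
y = 85 + 2 × 915/3 = 85 + 610.00 ≈ 695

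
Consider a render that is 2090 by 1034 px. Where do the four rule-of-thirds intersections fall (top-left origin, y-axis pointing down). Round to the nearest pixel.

(697, 345), (1393, 345), (697, 689), (1393, 689)

One third of 2090 is 696.67; one third of 1034 is 344.67.
Vertical third lines at x = 697 and x = 1393; horizontal third lines at y = 345 and y = 689.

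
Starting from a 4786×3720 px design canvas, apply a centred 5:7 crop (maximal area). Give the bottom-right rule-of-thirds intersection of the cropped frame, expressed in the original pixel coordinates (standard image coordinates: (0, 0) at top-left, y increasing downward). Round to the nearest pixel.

x = 2836 px, y = 2480 px

4786/3720 > 5/7, so the 5:7 crop keeps the full height 3720 and trims width to 3720 × 5/7 = 2657.14 px.
Left offset = (4786 − 2657.14)/2 = 1064.43 px; top offset = 0.
Bottom-right is two-thirds across and two-thirds down within the crop:
x = 1064.43 + 2 × 2657.14/3 ≈ 2836; y = 0.00 + 2 × 3720.00/3 ≈ 2480.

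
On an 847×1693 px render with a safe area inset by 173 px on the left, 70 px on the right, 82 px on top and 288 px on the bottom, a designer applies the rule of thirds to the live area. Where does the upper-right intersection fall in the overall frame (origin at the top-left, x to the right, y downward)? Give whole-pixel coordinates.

Content width = 847 − 173 − 70 = 604 px; content height = 1693 − 82 − 288 = 1323 px.
Upper-right is two-thirds across and one-third down within the live area.
x = 173 + 2 × 604/3 = 173 + 402.67 ≈ 576
y = 82 + 1 × 1323/3 = 82 + 441.00 ≈ 523

x = 576 px, y = 523 px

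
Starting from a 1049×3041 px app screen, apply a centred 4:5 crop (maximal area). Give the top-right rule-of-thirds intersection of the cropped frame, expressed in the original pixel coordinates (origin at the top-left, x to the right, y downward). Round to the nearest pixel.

1049/3041 < 4/5, so the 4:5 crop keeps the full width 1049 and trims height to 1049 × 5/4 = 1311.25 px.
Top offset = (3041 − 1311.25)/2 = 864.88 px; left offset = 0.
Top-right is two-thirds across and one-third down within the crop:
x = 0.00 + 2 × 1049.00/3 ≈ 699; y = 864.88 + 1 × 1311.25/3 ≈ 1302.

x = 699 px, y = 1302 px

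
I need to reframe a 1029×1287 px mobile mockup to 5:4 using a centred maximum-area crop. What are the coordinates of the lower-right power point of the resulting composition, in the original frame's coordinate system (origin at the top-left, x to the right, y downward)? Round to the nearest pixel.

x = 686 px, y = 781 px

1029/1287 < 5/4, so the 5:4 crop keeps the full width 1029 and trims height to 1029 × 4/5 = 823.20 px.
Top offset = (1287 − 823.20)/2 = 231.90 px; left offset = 0.
Lower-right is two-thirds across and two-thirds down within the crop:
x = 0.00 + 2 × 1029.00/3 ≈ 686; y = 231.90 + 2 × 823.20/3 ≈ 781.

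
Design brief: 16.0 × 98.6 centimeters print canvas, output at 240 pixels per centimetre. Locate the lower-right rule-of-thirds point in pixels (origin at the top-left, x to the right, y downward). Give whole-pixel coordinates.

In pixels the canvas is 16.0 × 240 = 3840 wide and 98.6 × 240 = 23664 tall.
The lower-right point is two-thirds across and two-thirds down:
x = 2 × 3840/3 ≈ 2560; y = 2 × 23664/3 ≈ 15776.

x = 2560 px, y = 15776 px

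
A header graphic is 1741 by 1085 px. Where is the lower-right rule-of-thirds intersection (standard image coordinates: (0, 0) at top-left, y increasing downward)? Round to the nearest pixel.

(1161, 723)

The lower-right point sits two-thirds of the way across and two-thirds of the way down.
x = 2 × 1741/3 ≈ 1161; y = 2 × 1085/3 ≈ 723.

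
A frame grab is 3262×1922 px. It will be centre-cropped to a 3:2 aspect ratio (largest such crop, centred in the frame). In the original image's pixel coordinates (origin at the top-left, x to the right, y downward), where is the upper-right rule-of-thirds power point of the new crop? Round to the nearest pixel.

3262/1922 > 3/2, so the 3:2 crop keeps the full height 1922 and trims width to 1922 × 3/2 = 2883.00 px.
Left offset = (3262 − 2883.00)/2 = 189.50 px; top offset = 0.
Upper-right is two-thirds across and one-third down within the crop:
x = 189.50 + 2 × 2883.00/3 ≈ 2112; y = 0.00 + 1 × 1922.00/3 ≈ 641.

(2112, 641)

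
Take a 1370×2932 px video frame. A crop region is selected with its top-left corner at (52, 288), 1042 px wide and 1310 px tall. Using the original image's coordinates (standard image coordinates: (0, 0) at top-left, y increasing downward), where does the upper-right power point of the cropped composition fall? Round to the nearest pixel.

x = 747 px, y = 725 px

One third of the crop width 1042 is 347.33 px.
One third of the crop height 1310 is 436.67 px.
The upper-right point is two-thirds across and one-third down within the crop:
x = 52 + 2 × 347.33 ≈ 747; y = 288 + 1 × 436.67 ≈ 725.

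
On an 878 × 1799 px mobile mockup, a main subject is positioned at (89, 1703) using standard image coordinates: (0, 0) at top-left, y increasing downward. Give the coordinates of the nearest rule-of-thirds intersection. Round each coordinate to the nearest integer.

(293, 1199)

Third lines: x ∈ {293, 585}, y ∈ {600, 1199}.
89 is closer to x = 293; 1703 is closer to y = 1199.
So the nearest intersection is the lower-left power point.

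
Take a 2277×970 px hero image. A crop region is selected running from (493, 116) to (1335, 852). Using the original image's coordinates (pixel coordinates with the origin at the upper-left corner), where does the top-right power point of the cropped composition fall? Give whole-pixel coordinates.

Crop width = 1335 − 493 = 842 px; one third is 280.67 px.
Crop height = 852 − 116 = 736 px; one third is 245.33 px.
The top-right point is two-thirds across and one-third down within the crop:
x = 493 + 2 × 280.67 ≈ 1054; y = 116 + 1 × 245.33 ≈ 361.

(1054, 361)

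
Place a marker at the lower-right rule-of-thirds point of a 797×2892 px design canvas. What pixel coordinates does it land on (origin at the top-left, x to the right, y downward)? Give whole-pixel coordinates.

The lower-right point sits two-thirds of the way across and two-thirds of the way down.
x = 2 × 797/3 ≈ 531; y = 2 × 2892/3 ≈ 1928.

x = 531 px, y = 1928 px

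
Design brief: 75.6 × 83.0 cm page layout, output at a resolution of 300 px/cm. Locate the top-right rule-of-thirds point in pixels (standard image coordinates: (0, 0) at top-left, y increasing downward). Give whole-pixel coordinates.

In pixels the canvas is 75.6 × 300 = 22680 wide and 83.0 × 300 = 24900 tall.
The top-right point is two-thirds across and one-third down:
x = 2 × 22680/3 ≈ 15120; y = 1 × 24900/3 ≈ 8300.

x = 15120 px, y = 8300 px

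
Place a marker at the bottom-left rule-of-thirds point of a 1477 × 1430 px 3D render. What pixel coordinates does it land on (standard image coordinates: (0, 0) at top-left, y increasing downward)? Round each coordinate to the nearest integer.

(492, 953)

The bottom-left point sits one-third of the way across and two-thirds of the way down.
x = 1 × 1477/3 ≈ 492; y = 2 × 1430/3 ≈ 953.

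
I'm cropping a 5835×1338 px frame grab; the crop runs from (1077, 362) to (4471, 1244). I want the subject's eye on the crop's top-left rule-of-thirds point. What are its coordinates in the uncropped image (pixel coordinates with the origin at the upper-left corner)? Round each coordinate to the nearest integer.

Crop width = 4471 − 1077 = 3394 px; one third is 1131.33 px.
Crop height = 1244 − 362 = 882 px; one third is 294.00 px.
The top-left point is one-third across and one-third down within the crop:
x = 1077 + 1 × 1131.33 ≈ 2208; y = 362 + 1 × 294.00 ≈ 656.

x = 2208 px, y = 656 px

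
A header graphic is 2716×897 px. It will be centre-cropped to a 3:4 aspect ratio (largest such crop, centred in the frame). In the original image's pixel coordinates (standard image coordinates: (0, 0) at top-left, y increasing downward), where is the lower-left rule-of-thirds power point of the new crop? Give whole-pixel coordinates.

2716/897 > 3/4, so the 3:4 crop keeps the full height 897 and trims width to 897 × 3/4 = 672.75 px.
Left offset = (2716 − 672.75)/2 = 1021.62 px; top offset = 0.
Lower-left is one-third across and two-thirds down within the crop:
x = 1021.62 + 1 × 672.75/3 ≈ 1246; y = 0.00 + 2 × 897.00/3 ≈ 598.

x = 1246 px, y = 598 px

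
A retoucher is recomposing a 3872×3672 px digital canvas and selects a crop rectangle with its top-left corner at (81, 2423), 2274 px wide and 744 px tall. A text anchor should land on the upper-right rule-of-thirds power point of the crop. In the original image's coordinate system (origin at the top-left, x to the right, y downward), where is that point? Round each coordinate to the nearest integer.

One third of the crop width 2274 is 758.00 px.
One third of the crop height 744 is 248.00 px.
The upper-right point is two-thirds across and one-third down within the crop:
x = 81 + 2 × 758.00 ≈ 1597; y = 2423 + 1 × 248.00 ≈ 2671.

(1597, 2671)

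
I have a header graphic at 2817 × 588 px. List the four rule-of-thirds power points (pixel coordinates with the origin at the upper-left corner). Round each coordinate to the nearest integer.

One third of 2817 is 939; one third of 588 is 196.
Vertical third lines at x = 939 and x = 1878; horizontal third lines at y = 196 and y = 392.

(939, 196), (1878, 196), (939, 392), (1878, 392)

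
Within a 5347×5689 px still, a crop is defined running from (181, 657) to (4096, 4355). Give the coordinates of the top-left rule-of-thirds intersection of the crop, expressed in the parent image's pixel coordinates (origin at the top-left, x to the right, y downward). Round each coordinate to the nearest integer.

Crop width = 4096 − 181 = 3915 px; one third is 1305.00 px.
Crop height = 4355 − 657 = 3698 px; one third is 1232.67 px.
The top-left point is one-third across and one-third down within the crop:
x = 181 + 1 × 1305.00 ≈ 1486; y = 657 + 1 × 1232.67 ≈ 1890.

(1486, 1890)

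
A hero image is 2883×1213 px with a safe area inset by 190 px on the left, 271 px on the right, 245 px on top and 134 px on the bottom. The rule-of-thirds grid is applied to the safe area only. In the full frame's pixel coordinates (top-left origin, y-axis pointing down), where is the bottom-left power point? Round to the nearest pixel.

Content width = 2883 − 190 − 271 = 2422 px; content height = 1213 − 245 − 134 = 834 px.
Bottom-left is one-third across and two-thirds down within the safe area.
x = 190 + 1 × 2422/3 = 190 + 807.33 ≈ 997
y = 245 + 2 × 834/3 = 245 + 556.00 ≈ 801

(997, 801)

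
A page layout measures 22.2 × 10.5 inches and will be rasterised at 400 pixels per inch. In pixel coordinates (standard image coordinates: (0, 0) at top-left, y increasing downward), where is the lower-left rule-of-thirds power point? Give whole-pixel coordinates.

In pixels the canvas is 22.2 × 400 = 8880 wide and 10.5 × 400 = 4200 tall.
The lower-left point is one-third across and two-thirds down:
x = 1 × 8880/3 ≈ 2960; y = 2 × 4200/3 ≈ 2800.

x = 2960 px, y = 2800 px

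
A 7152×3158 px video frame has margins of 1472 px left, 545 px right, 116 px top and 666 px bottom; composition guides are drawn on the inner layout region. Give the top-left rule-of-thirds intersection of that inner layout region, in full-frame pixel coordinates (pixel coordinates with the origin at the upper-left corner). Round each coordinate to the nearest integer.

Content width = 7152 − 1472 − 545 = 5135 px; content height = 3158 − 116 − 666 = 2376 px.
Top-left is one-third across and one-third down within the inner layout region.
x = 1472 + 1 × 5135/3 = 1472 + 1711.67 ≈ 3184
y = 116 + 1 × 2376/3 = 116 + 792.00 ≈ 908

x = 3184 px, y = 908 px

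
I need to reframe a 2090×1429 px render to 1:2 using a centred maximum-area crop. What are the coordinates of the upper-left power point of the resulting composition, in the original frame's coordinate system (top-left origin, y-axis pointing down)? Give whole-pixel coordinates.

(926, 476)

2090/1429 > 1/2, so the 1:2 crop keeps the full height 1429 and trims width to 1429 × 1/2 = 714.50 px.
Left offset = (2090 − 714.50)/2 = 687.75 px; top offset = 0.
Upper-left is one-third across and one-third down within the crop:
x = 687.75 + 1 × 714.50/3 ≈ 926; y = 0.00 + 1 × 1429.00/3 ≈ 476.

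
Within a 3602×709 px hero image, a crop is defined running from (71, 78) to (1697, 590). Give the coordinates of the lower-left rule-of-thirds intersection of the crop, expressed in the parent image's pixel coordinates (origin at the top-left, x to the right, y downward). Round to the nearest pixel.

x = 613 px, y = 419 px

Crop width = 1697 − 71 = 1626 px; one third is 542.00 px.
Crop height = 590 − 78 = 512 px; one third is 170.67 px.
The lower-left point is one-third across and two-thirds down within the crop:
x = 71 + 1 × 542.00 ≈ 613; y = 78 + 2 × 170.67 ≈ 419.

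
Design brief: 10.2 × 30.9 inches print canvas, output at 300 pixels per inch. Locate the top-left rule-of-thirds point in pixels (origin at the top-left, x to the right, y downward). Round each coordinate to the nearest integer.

In pixels the canvas is 10.2 × 300 = 3060 wide and 30.9 × 300 = 9270 tall.
The top-left point is one-third across and one-third down:
x = 1 × 3060/3 ≈ 1020; y = 1 × 9270/3 ≈ 3090.

x = 1020 px, y = 3090 px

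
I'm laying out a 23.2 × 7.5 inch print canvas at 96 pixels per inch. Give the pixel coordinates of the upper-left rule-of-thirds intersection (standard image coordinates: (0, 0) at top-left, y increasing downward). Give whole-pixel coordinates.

(742, 240)

In pixels the canvas is 23.2 × 96 = 2227.2 wide and 7.5 × 96 = 720 tall.
The upper-left point is one-third across and one-third down:
x = 1 × 2227.2/3 ≈ 742; y = 1 × 720/3 ≈ 240.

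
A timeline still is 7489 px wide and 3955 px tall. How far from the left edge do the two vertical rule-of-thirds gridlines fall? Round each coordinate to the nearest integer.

7489 / 3 = 2496.33, so the vertical lines sit at one and two thirds of 7489.

x = 2496 px and x = 4993 px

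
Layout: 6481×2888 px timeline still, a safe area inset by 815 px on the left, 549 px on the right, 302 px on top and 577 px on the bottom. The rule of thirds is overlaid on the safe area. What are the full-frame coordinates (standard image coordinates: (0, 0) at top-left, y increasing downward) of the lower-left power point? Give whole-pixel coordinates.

x = 2521 px, y = 1641 px

Content width = 6481 − 815 − 549 = 5117 px; content height = 2888 − 302 − 577 = 2009 px.
Lower-left is one-third across and two-thirds down within the safe area.
x = 815 + 1 × 5117/3 = 815 + 1705.67 ≈ 2521
y = 302 + 2 × 2009/3 = 302 + 1339.33 ≈ 1641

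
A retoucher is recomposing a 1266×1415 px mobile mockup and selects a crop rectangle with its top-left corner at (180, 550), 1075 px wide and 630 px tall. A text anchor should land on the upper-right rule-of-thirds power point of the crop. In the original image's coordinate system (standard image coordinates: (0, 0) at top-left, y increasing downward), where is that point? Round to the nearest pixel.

(897, 760)

One third of the crop width 1075 is 358.33 px.
One third of the crop height 630 is 210.00 px.
The upper-right point is two-thirds across and one-third down within the crop:
x = 180 + 2 × 358.33 ≈ 897; y = 550 + 1 × 210.00 ≈ 760.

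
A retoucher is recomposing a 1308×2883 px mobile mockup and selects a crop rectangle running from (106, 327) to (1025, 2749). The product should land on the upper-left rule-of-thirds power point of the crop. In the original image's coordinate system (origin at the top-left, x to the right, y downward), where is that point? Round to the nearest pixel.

Crop width = 1025 − 106 = 919 px; one third is 306.33 px.
Crop height = 2749 − 327 = 2422 px; one third is 807.33 px.
The upper-left point is one-third across and one-third down within the crop:
x = 106 + 1 × 306.33 ≈ 412; y = 327 + 1 × 807.33 ≈ 1134.

x = 412 px, y = 1134 px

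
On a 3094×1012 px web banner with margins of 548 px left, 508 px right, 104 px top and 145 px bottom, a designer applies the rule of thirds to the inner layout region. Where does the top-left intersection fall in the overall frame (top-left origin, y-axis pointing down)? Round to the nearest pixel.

(1227, 358)

Content width = 3094 − 548 − 508 = 2038 px; content height = 1012 − 104 − 145 = 763 px.
Top-left is one-third across and one-third down within the inner layout region.
x = 548 + 1 × 2038/3 = 548 + 679.33 ≈ 1227
y = 104 + 1 × 763/3 = 104 + 254.33 ≈ 358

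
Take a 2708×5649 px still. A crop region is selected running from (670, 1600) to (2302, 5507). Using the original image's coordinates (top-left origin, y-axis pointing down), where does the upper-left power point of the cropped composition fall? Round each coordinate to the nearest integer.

Crop width = 2302 − 670 = 1632 px; one third is 544.00 px.
Crop height = 5507 − 1600 = 3907 px; one third is 1302.33 px.
The upper-left point is one-third across and one-third down within the crop:
x = 670 + 1 × 544.00 ≈ 1214; y = 1600 + 1 × 1302.33 ≈ 2902.

(1214, 2902)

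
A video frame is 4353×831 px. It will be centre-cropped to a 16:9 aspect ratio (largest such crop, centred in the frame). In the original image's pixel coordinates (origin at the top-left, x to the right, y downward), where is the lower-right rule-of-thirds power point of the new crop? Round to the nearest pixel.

4353/831 > 16/9, so the 16:9 crop keeps the full height 831 and trims width to 831 × 16/9 = 1477.33 px.
Left offset = (4353 − 1477.33)/2 = 1437.83 px; top offset = 0.
Lower-right is two-thirds across and two-thirds down within the crop:
x = 1437.83 + 2 × 1477.33/3 ≈ 2423; y = 0.00 + 2 × 831.00/3 ≈ 554.

x = 2423 px, y = 554 px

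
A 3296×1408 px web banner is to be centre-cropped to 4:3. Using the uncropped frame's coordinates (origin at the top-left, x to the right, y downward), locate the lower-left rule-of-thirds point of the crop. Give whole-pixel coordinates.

3296/1408 > 4/3, so the 4:3 crop keeps the full height 1408 and trims width to 1408 × 4/3 = 1877.33 px.
Left offset = (3296 − 1877.33)/2 = 709.33 px; top offset = 0.
Lower-left is one-third across and two-thirds down within the crop:
x = 709.33 + 1 × 1877.33/3 ≈ 1335; y = 0.00 + 2 × 1408.00/3 ≈ 939.

x = 1335 px, y = 939 px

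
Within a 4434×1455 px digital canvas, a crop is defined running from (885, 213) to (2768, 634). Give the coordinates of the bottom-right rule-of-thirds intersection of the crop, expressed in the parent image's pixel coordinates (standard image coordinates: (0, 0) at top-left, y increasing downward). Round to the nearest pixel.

Crop width = 2768 − 885 = 1883 px; one third is 627.67 px.
Crop height = 634 − 213 = 421 px; one third is 140.33 px.
The bottom-right point is two-thirds across and two-thirds down within the crop:
x = 885 + 2 × 627.67 ≈ 2140; y = 213 + 2 × 140.33 ≈ 494.

x = 2140 px, y = 494 px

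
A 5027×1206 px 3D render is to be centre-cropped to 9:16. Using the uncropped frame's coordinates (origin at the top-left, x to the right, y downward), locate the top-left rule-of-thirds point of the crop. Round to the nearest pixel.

x = 2400 px, y = 402 px

5027/1206 > 9/16, so the 9:16 crop keeps the full height 1206 and trims width to 1206 × 9/16 = 678.38 px.
Left offset = (5027 − 678.38)/2 = 2174.31 px; top offset = 0.
Top-left is one-third across and one-third down within the crop:
x = 2174.31 + 1 × 678.38/3 ≈ 2400; y = 0.00 + 1 × 1206.00/3 ≈ 402.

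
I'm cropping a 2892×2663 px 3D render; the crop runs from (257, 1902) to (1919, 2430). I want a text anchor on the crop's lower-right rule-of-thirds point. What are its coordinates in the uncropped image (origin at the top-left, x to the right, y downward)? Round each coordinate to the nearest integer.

Crop width = 1919 − 257 = 1662 px; one third is 554.00 px.
Crop height = 2430 − 1902 = 528 px; one third is 176.00 px.
The lower-right point is two-thirds across and two-thirds down within the crop:
x = 257 + 2 × 554.00 ≈ 1365; y = 1902 + 2 × 176.00 ≈ 2254.

(1365, 2254)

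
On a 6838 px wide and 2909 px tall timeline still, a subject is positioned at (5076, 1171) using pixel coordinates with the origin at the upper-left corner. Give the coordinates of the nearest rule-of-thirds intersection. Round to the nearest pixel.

Third lines: x ∈ {2279, 4559}, y ∈ {970, 1939}.
5076 is closer to x = 4559; 1171 is closer to y = 970.
So the nearest intersection is the upper-right power point.

(4559, 970)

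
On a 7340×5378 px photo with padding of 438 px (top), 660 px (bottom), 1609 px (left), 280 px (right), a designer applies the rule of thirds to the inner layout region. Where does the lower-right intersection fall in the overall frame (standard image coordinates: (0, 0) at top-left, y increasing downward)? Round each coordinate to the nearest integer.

x = 5243 px, y = 3291 px

Content width = 7340 − 1609 − 280 = 5451 px; content height = 5378 − 438 − 660 = 4280 px.
Lower-right is two-thirds across and two-thirds down within the inner layout region.
x = 1609 + 2 × 5451/3 = 1609 + 3634.00 ≈ 5243
y = 438 + 2 × 4280/3 = 438 + 2853.33 ≈ 3291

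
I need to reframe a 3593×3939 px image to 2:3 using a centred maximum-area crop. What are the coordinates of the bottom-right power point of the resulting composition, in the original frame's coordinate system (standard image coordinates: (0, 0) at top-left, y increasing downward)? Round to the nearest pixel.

x = 2234 px, y = 2626 px

3593/3939 > 2/3, so the 2:3 crop keeps the full height 3939 and trims width to 3939 × 2/3 = 2626.00 px.
Left offset = (3593 − 2626.00)/2 = 483.50 px; top offset = 0.
Bottom-right is two-thirds across and two-thirds down within the crop:
x = 483.50 + 2 × 2626.00/3 ≈ 2234; y = 0.00 + 2 × 3939.00/3 ≈ 2626.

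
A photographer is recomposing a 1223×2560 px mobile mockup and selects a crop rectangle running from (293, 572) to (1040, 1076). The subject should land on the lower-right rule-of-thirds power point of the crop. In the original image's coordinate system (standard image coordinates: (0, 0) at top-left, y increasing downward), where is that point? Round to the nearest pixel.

x = 791 px, y = 908 px

Crop width = 1040 − 293 = 747 px; one third is 249.00 px.
Crop height = 1076 − 572 = 504 px; one third is 168.00 px.
The lower-right point is two-thirds across and two-thirds down within the crop:
x = 293 + 2 × 249.00 ≈ 791; y = 572 + 2 × 168.00 ≈ 908.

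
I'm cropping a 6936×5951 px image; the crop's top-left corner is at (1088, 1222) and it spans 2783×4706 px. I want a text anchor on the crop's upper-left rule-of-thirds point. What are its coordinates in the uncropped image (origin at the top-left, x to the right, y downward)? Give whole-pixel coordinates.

x = 2016 px, y = 2791 px

One third of the crop width 2783 is 927.67 px.
One third of the crop height 4706 is 1568.67 px.
The upper-left point is one-third across and one-third down within the crop:
x = 1088 + 1 × 927.67 ≈ 2016; y = 1222 + 1 × 1568.67 ≈ 2791.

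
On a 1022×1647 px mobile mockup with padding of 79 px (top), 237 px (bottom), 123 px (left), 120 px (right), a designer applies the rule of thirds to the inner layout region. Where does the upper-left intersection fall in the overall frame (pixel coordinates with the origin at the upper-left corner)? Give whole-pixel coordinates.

Content width = 1022 − 123 − 120 = 779 px; content height = 1647 − 79 − 237 = 1331 px.
Upper-left is one-third across and one-third down within the inner layout region.
x = 123 + 1 × 779/3 = 123 + 259.67 ≈ 383
y = 79 + 1 × 1331/3 = 79 + 443.67 ≈ 523

(383, 523)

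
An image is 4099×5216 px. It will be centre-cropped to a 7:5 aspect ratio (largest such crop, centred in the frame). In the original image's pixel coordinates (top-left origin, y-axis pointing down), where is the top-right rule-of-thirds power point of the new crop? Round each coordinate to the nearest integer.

4099/5216 < 7/5, so the 7:5 crop keeps the full width 4099 and trims height to 4099 × 5/7 = 2927.86 px.
Top offset = (5216 − 2927.86)/2 = 1144.07 px; left offset = 0.
Top-right is two-thirds across and one-third down within the crop:
x = 0.00 + 2 × 4099.00/3 ≈ 2733; y = 1144.07 + 1 × 2927.86/3 ≈ 2120.

x = 2733 px, y = 2120 px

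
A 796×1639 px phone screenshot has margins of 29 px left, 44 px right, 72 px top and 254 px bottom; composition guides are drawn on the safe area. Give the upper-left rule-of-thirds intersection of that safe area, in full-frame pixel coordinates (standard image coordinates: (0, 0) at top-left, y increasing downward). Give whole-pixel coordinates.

Content width = 796 − 29 − 44 = 723 px; content height = 1639 − 72 − 254 = 1313 px.
Upper-left is one-third across and one-third down within the safe area.
x = 29 + 1 × 723/3 = 29 + 241.00 ≈ 270
y = 72 + 1 × 1313/3 = 72 + 437.67 ≈ 510

x = 270 px, y = 510 px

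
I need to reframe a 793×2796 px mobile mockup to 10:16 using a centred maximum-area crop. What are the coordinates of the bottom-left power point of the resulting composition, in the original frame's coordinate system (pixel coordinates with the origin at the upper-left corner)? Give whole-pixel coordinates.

(264, 1609)

793/2796 < 10/16, so the 10:16 crop keeps the full width 793 and trims height to 793 × 16/10 = 1268.80 px.
Top offset = (2796 − 1268.80)/2 = 763.60 px; left offset = 0.
Bottom-left is one-third across and two-thirds down within the crop:
x = 0.00 + 1 × 793.00/3 ≈ 264; y = 763.60 + 2 × 1268.80/3 ≈ 1609.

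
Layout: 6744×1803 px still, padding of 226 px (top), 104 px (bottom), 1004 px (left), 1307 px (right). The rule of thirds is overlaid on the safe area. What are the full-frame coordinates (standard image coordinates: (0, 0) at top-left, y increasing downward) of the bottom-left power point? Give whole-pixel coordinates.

Content width = 6744 − 1004 − 1307 = 4433 px; content height = 1803 − 226 − 104 = 1473 px.
Bottom-left is one-third across and two-thirds down within the safe area.
x = 1004 + 1 × 4433/3 = 1004 + 1477.67 ≈ 2482
y = 226 + 2 × 1473/3 = 226 + 982.00 ≈ 1208

(2482, 1208)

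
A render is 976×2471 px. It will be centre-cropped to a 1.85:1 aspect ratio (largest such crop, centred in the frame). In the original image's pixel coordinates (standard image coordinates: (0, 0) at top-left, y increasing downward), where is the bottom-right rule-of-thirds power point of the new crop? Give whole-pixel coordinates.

x = 651 px, y = 1323 px

976/2471 < 1.85/1, so the 1.85:1 crop keeps the full width 976 and trims height to 976 × 1/1.85 = 527.57 px.
Top offset = (2471 − 527.57)/2 = 971.72 px; left offset = 0.
Bottom-right is two-thirds across and two-thirds down within the crop:
x = 0.00 + 2 × 976.00/3 ≈ 651; y = 971.72 + 2 × 527.57/3 ≈ 1323.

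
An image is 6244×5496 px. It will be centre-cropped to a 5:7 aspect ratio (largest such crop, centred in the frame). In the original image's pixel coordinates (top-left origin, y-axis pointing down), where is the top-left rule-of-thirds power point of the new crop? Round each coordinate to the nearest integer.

x = 2468 px, y = 1832 px

6244/5496 > 5/7, so the 5:7 crop keeps the full height 5496 and trims width to 5496 × 5/7 = 3925.71 px.
Left offset = (6244 − 3925.71)/2 = 1159.14 px; top offset = 0.
Top-left is one-third across and one-third down within the crop:
x = 1159.14 + 1 × 3925.71/3 ≈ 2468; y = 0.00 + 1 × 5496.00/3 ≈ 1832.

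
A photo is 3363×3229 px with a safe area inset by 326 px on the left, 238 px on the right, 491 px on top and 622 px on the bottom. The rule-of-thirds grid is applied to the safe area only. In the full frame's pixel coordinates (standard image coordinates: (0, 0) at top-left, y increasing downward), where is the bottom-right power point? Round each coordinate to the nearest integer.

x = 2192 px, y = 1902 px

Content width = 3363 − 326 − 238 = 2799 px; content height = 3229 − 491 − 622 = 2116 px.
Bottom-right is two-thirds across and two-thirds down within the safe area.
x = 326 + 2 × 2799/3 = 326 + 1866.00 ≈ 2192
y = 491 + 2 × 2116/3 = 491 + 1410.67 ≈ 1902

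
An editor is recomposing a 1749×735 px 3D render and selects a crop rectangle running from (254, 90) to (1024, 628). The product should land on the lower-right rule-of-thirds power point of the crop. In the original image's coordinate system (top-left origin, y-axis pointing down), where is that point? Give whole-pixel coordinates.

x = 767 px, y = 449 px

Crop width = 1024 − 254 = 770 px; one third is 256.67 px.
Crop height = 628 − 90 = 538 px; one third is 179.33 px.
The lower-right point is two-thirds across and two-thirds down within the crop:
x = 254 + 2 × 256.67 ≈ 767; y = 90 + 2 × 179.33 ≈ 449.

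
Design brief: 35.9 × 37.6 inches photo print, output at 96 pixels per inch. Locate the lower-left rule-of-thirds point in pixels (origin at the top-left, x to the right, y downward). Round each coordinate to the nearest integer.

(1149, 2406)

In pixels the canvas is 35.9 × 96 = 3446.4 wide and 37.6 × 96 = 3609.6 tall.
The lower-left point is one-third across and two-thirds down:
x = 1 × 3446.4/3 ≈ 1149; y = 2 × 3609.6/3 ≈ 2406.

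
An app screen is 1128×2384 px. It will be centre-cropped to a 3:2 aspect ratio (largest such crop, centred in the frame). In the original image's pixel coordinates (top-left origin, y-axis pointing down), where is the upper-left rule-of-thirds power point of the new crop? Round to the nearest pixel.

x = 376 px, y = 1067 px

1128/2384 < 3/2, so the 3:2 crop keeps the full width 1128 and trims height to 1128 × 2/3 = 752.00 px.
Top offset = (2384 − 752.00)/2 = 816.00 px; left offset = 0.
Upper-left is one-third across and one-third down within the crop:
x = 0.00 + 1 × 1128.00/3 ≈ 376; y = 816.00 + 1 × 752.00/3 ≈ 1067.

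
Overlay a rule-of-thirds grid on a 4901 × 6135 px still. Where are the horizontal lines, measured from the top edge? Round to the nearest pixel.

2045 px and 4090 px

6135 / 3 = 2045, so the horizontal lines sit at one and two thirds of 6135.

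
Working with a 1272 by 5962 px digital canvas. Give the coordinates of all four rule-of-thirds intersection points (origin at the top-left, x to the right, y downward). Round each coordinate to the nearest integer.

(424, 1987), (848, 1987), (424, 3975), (848, 3975)

One third of 1272 is 424; one third of 5962 is 1987.33.
Vertical third lines at x = 424 and x = 848; horizontal third lines at y = 1987 and y = 3975.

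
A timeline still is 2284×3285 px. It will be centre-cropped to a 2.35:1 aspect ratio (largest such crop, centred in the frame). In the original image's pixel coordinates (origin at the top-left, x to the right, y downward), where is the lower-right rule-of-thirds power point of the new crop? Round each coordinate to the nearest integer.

x = 1523 px, y = 1804 px

2284/3285 < 2.35/1, so the 2.35:1 crop keeps the full width 2284 and trims height to 2284 × 1/2.35 = 971.91 px.
Top offset = (3285 − 971.91)/2 = 1156.54 px; left offset = 0.
Lower-right is two-thirds across and two-thirds down within the crop:
x = 0.00 + 2 × 2284.00/3 ≈ 1523; y = 1156.54 + 2 × 971.91/3 ≈ 1804.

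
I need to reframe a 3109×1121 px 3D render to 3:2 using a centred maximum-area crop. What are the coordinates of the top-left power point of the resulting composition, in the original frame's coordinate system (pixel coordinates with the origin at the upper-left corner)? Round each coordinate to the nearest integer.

x = 1274 px, y = 374 px

3109/1121 > 3/2, so the 3:2 crop keeps the full height 1121 and trims width to 1121 × 3/2 = 1681.50 px.
Left offset = (3109 − 1681.50)/2 = 713.75 px; top offset = 0.
Top-left is one-third across and one-third down within the crop:
x = 713.75 + 1 × 1681.50/3 ≈ 1274; y = 0.00 + 1 × 1121.00/3 ≈ 374.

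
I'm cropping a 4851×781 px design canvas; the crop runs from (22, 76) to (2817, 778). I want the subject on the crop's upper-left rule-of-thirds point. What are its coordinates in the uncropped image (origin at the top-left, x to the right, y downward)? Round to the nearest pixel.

x = 954 px, y = 310 px

Crop width = 2817 − 22 = 2795 px; one third is 931.67 px.
Crop height = 778 − 76 = 702 px; one third is 234.00 px.
The upper-left point is one-third across and one-third down within the crop:
x = 22 + 1 × 931.67 ≈ 954; y = 76 + 1 × 234.00 ≈ 310.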